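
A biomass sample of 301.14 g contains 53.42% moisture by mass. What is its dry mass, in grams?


Wd = Ww * (1 - MC/100)
= 301.14 * (1 - 53.42/100)
= 140.2710 g

140.2710 g


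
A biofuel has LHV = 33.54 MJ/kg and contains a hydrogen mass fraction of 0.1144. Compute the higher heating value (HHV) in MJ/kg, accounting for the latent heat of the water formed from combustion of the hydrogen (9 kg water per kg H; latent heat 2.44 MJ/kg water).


HHV = LHV + H_frac * 9 * 2.44
= 33.54 + 0.1144 * 9 * 2.44
= 36.0522 MJ/kg

36.0522 MJ/kg


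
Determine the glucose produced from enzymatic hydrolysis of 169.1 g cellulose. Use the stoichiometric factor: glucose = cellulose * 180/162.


glucose = cellulose * 180/162
= 169.1 * 180/162
= 187.8889 g

187.8889 g


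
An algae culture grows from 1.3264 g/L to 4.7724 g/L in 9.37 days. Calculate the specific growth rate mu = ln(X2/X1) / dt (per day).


mu = ln(X2/X1) / dt
= ln(4.7724/1.3264) / 9.37
= 0.1366 per day

0.1366 per day


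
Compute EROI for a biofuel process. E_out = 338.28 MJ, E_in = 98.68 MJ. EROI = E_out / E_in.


EROI = E_out / E_in
= 338.28 / 98.68
= 3.4281

3.4281


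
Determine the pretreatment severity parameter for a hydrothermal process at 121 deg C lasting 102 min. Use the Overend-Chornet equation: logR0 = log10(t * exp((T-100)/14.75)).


logR0 = log10(t * exp((T - 100) / 14.75))
= log10(102 * exp((121 - 100) / 14.75))
= 2.6269

2.6269


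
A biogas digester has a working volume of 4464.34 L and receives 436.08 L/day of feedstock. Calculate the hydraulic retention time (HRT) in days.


HRT = V / Q
= 4464.34 / 436.08
= 10.2374 days

10.2374 days


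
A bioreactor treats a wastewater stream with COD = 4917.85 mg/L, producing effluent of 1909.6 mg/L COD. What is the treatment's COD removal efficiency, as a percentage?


eta = (COD_in - COD_out) / COD_in * 100
= (4917.85 - 1909.6) / 4917.85 * 100
= 61.1700%

61.1700%


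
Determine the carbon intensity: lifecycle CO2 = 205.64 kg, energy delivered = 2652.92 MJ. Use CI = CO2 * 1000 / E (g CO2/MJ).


CI = CO2 * 1000 / E
= 205.64 * 1000 / 2652.92
= 77.5146 g CO2/MJ

77.5146 g CO2/MJ


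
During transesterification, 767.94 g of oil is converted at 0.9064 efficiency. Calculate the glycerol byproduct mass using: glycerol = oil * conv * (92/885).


glycerol = oil * conv * (92/885)
= 767.94 * 0.9064 * 92 / 885
= 72.3589 g

72.3589 g


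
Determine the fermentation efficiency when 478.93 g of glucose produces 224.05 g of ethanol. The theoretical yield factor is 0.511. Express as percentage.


Fermentation efficiency = (actual / (0.511 * glucose)) * 100
= (224.05 / (0.511 * 478.93)) * 100
= 91.5487%

91.5487%


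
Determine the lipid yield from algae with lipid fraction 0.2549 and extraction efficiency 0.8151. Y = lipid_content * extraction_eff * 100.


Y = lipid_content * extraction_eff * 100
= 0.2549 * 0.8151 * 100
= 20.7769%

20.7769%


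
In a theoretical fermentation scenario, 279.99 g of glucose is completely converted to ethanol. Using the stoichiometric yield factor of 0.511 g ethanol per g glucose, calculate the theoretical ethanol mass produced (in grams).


Theoretical ethanol yield: m_EtOH = 0.511 * m_glucose
m_EtOH = 0.511 * 279.99 = 143.0749 g

143.0749 g


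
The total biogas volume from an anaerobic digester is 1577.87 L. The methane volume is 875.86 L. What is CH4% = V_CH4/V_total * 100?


CH4% = V_CH4 / V_total * 100
= 875.86 / 1577.87 * 100
= 55.5090%

55.5090%


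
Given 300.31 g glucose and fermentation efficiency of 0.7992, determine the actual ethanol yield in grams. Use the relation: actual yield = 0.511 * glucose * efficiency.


Actual ethanol: m = 0.511 * 300.31 * 0.7992
m = 122.6440 g

122.6440 g


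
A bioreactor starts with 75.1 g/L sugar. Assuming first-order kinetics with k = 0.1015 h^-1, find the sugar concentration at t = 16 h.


S = S0 * exp(-k * t)
S = 75.1 * exp(-0.1015 * 16)
S = 14.8029 g/L

14.8029 g/L


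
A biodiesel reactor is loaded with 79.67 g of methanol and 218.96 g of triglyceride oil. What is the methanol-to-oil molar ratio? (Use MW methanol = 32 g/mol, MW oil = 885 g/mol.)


Molar ratio = n_MeOH / n_oil = (MeOH/32) / (oil/885) = (MeOH * 885) / (32 * oil)
= (79.67 * 885) / (32 * 218.96)
= 10.0629

10.0629


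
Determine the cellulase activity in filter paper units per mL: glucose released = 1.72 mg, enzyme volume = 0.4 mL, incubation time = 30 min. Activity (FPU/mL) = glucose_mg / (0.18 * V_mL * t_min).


Activity = glucose_mg / (0.18 mg/umol * V_mL * t_min)
= 1.72 / (0.18 * 0.4 * 30)
= 0.7963 FPU/mL

0.7963 FPU/mL


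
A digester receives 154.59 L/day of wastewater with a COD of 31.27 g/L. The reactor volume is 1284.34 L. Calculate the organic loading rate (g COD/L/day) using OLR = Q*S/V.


OLR = Q * S / V
= 154.59 * 31.27 / 1284.34
= 3.7638 g/L/day

3.7638 g/L/day


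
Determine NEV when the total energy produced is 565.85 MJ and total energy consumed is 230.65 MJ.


NEV = E_out - E_in
= 565.85 - 230.65
= 335.2000 MJ

335.2000 MJ


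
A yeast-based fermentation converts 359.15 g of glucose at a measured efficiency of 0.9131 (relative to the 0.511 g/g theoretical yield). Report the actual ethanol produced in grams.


Actual ethanol: m = 0.511 * 359.15 * 0.9131
m = 167.5773 g

167.5773 g


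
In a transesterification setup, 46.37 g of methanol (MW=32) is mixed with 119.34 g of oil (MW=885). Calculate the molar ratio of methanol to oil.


Molar ratio = n_MeOH / n_oil = (MeOH/32) / (oil/885) = (MeOH * 885) / (32 * oil)
= (46.37 * 885) / (32 * 119.34)
= 10.7459

10.7459


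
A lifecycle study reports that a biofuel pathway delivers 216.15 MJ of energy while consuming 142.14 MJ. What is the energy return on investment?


EROI = E_out / E_in
= 216.15 / 142.14
= 1.5207

1.5207


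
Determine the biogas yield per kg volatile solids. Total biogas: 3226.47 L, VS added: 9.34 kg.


Y = V / VS
= 3226.47 / 9.34
= 345.4465 L/kg VS

345.4465 L/kg VS


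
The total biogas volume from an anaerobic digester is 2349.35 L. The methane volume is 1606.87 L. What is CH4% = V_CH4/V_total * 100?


CH4% = V_CH4 / V_total * 100
= 1606.87 / 2349.35 * 100
= 68.3964%

68.3964%


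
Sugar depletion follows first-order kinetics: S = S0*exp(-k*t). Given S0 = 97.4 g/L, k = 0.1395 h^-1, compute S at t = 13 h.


S = S0 * exp(-k * t)
S = 97.4 * exp(-0.1395 * 13)
S = 15.8842 g/L

15.8842 g/L


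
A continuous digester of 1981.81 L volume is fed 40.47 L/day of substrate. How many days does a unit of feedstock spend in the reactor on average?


HRT = V / Q
= 1981.81 / 40.47
= 48.9699 days

48.9699 days


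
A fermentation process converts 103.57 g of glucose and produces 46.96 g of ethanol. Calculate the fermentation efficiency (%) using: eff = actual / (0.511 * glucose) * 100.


Fermentation efficiency = (actual / (0.511 * glucose)) * 100
= (46.96 / (0.511 * 103.57)) * 100
= 88.7306%

88.7306%


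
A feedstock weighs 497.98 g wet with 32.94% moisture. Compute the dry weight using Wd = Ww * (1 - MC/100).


Wd = Ww * (1 - MC/100)
= 497.98 * (1 - 32.94/100)
= 333.9454 g

333.9454 g


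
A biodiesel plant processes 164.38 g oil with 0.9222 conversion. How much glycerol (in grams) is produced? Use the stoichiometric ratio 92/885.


glycerol = oil * conv * (92/885)
= 164.38 * 0.9222 * 92 / 885
= 15.7586 g

15.7586 g


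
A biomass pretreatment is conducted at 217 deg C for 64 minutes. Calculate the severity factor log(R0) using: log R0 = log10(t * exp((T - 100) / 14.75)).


logR0 = log10(t * exp((T - 100) / 14.75))
= log10(64 * exp((217 - 100) / 14.75))
= 5.2511

5.2511


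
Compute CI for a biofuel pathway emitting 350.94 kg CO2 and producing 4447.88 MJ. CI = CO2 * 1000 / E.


CI = CO2 * 1000 / E
= 350.94 * 1000 / 4447.88
= 78.9005 g CO2/MJ

78.9005 g CO2/MJ


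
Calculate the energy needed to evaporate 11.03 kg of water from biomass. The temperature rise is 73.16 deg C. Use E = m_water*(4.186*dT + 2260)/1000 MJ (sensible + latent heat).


E = m_water * (4.186 * dT + 2260) / 1000
= 11.03 * (4.186 * 73.16 + 2260) / 1000
= 28.3057 MJ

28.3057 MJ


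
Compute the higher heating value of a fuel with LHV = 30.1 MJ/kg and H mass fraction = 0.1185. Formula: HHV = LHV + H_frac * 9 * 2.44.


HHV = LHV + H_frac * 9 * 2.44
= 30.1 + 0.1185 * 9 * 2.44
= 32.7023 MJ/kg

32.7023 MJ/kg


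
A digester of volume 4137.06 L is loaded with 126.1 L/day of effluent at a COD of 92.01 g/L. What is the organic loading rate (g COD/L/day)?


OLR = Q * S / V
= 126.1 * 92.01 / 4137.06
= 2.8045 g/L/day

2.8045 g/L/day


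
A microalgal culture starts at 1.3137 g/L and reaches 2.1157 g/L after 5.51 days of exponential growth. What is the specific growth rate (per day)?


mu = ln(X2/X1) / dt
= ln(2.1157/1.3137) / 5.51
= 0.0865 per day

0.0865 per day


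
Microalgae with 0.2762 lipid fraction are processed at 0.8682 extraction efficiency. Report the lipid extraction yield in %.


Y = lipid_content * extraction_eff * 100
= 0.2762 * 0.8682 * 100
= 23.9797%

23.9797%


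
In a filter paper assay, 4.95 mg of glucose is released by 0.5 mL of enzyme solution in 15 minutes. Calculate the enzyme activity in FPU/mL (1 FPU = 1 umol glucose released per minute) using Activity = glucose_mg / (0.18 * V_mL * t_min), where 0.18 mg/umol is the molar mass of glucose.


Activity = glucose_mg / (0.18 mg/umol * V_mL * t_min)
= 4.95 / (0.18 * 0.5 * 15)
= 3.6667 FPU/mL

3.6667 FPU/mL


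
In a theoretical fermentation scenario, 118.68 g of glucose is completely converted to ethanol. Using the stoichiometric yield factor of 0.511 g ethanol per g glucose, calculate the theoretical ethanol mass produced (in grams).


Theoretical ethanol yield: m_EtOH = 0.511 * m_glucose
m_EtOH = 0.511 * 118.68 = 60.6455 g

60.6455 g


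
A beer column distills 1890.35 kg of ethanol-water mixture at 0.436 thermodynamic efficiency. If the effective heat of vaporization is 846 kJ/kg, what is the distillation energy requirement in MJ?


E = m * 846 / (eta * 1000)
= 1890.35 * 846 / (0.436 * 1000)
= 3667.9727 MJ

3667.9727 MJ


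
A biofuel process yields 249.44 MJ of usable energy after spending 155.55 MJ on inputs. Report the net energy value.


NEV = E_out - E_in
= 249.44 - 155.55
= 93.8900 MJ

93.8900 MJ


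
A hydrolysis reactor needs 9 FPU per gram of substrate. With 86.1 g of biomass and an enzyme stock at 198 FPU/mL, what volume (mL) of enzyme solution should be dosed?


V = dosage * m_sub / activity
V = 9 * 86.1 / 198
V = 3.9136 mL

3.9136 mL


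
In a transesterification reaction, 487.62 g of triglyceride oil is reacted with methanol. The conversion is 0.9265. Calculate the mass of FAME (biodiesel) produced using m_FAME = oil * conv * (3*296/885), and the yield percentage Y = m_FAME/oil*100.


m_FAME = oil * conv * (3 * 296 / 885) = oil * conv * (888/885)
= 487.62 * 0.9265 * 888 / 885
= 453.3114 g
Y = m_FAME / oil * 100 = conv * (888/885) * 100
= 0.9265 * 888 / 885 * 100
= 92.96%

453.3114 g FAME; Y = 92.96%


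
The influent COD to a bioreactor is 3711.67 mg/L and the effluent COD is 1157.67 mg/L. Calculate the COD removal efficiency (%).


eta = (COD_in - COD_out) / COD_in * 100
= (3711.67 - 1157.67) / 3711.67 * 100
= 68.8100%

68.8100%


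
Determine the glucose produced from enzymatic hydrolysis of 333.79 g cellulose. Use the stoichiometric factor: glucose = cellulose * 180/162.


glucose = cellulose * 180/162
= 333.79 * 180/162
= 370.8778 g

370.8778 g


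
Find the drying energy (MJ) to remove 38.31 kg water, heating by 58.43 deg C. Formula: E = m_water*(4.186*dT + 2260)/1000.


E = m_water * (4.186 * dT + 2260) / 1000
= 38.31 * (4.186 * 58.43 + 2260) / 1000
= 95.9508 MJ

95.9508 MJ


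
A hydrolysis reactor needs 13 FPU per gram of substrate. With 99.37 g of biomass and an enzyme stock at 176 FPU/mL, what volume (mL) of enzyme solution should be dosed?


V = dosage * m_sub / activity
V = 13 * 99.37 / 176
V = 7.3398 mL

7.3398 mL


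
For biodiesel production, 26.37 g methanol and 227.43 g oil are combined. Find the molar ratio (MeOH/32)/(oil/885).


Molar ratio = n_MeOH / n_oil = (MeOH/32) / (oil/885) = (MeOH * 885) / (32 * oil)
= (26.37 * 885) / (32 * 227.43)
= 3.2067

3.2067


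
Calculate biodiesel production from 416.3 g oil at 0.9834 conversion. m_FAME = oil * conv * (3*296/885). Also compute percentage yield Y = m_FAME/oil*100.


m_FAME = oil * conv * (3 * 296 / 885) = oil * conv * (888/885)
= 416.3 * 0.9834 * 888 / 885
= 410.7772 g
Y = m_FAME / oil * 100 = conv * (888/885) * 100
= 0.9834 * 888 / 885 * 100
= 98.67%

410.7772 g FAME; Y = 98.67%


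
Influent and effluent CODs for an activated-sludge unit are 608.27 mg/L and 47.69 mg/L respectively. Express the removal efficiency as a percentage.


eta = (COD_in - COD_out) / COD_in * 100
= (608.27 - 47.69) / 608.27 * 100
= 92.1597%

92.1597%


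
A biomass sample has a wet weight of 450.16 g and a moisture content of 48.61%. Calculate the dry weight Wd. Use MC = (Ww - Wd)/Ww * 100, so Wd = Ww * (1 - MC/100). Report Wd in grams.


Wd = Ww * (1 - MC/100)
= 450.16 * (1 - 48.61/100)
= 231.3372 g

231.3372 g


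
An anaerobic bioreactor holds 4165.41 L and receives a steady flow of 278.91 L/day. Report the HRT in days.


HRT = V / Q
= 4165.41 / 278.91
= 14.9346 days

14.9346 days


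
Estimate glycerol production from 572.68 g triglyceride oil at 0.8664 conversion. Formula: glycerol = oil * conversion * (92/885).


glycerol = oil * conv * (92/885)
= 572.68 * 0.8664 * 92 / 885
= 51.5792 g

51.5792 g


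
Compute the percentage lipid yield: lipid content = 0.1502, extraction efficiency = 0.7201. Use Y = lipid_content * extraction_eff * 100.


Y = lipid_content * extraction_eff * 100
= 0.1502 * 0.7201 * 100
= 10.8159%

10.8159%


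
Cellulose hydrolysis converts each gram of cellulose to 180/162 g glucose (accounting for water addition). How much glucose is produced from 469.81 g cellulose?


glucose = cellulose * 180/162
= 469.81 * 180/162
= 522.0111 g

522.0111 g


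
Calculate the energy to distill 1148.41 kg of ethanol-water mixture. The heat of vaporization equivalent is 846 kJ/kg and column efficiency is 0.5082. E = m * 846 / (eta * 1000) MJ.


E = m * 846 / (eta * 1000)
= 1148.41 * 846 / (0.5082 * 1000)
= 1911.7569 MJ

1911.7569 MJ


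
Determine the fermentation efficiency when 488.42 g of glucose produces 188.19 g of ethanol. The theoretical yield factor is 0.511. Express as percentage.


Fermentation efficiency = (actual / (0.511 * glucose)) * 100
= (188.19 / (0.511 * 488.42)) * 100
= 75.4019%

75.4019%


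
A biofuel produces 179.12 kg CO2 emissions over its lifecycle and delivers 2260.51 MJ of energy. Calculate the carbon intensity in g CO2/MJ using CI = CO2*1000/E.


CI = CO2 * 1000 / E
= 179.12 * 1000 / 2260.51
= 79.2388 g CO2/MJ

79.2388 g CO2/MJ


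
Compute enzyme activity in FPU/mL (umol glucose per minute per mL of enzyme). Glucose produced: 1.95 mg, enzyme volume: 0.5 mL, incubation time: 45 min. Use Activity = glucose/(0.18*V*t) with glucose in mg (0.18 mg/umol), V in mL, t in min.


Activity = glucose_mg / (0.18 mg/umol * V_mL * t_min)
= 1.95 / (0.18 * 0.5 * 45)
= 0.4815 FPU/mL

0.4815 FPU/mL


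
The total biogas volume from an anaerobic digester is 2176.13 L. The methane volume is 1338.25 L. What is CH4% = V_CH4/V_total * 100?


CH4% = V_CH4 / V_total * 100
= 1338.25 / 2176.13 * 100
= 61.4968%

61.4968%


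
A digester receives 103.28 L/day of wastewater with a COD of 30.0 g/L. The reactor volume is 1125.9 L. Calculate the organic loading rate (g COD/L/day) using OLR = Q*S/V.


OLR = Q * S / V
= 103.28 * 30.0 / 1125.9
= 2.7519 g/L/day

2.7519 g/L/day


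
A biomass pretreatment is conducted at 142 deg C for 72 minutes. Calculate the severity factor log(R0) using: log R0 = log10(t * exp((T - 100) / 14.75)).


logR0 = log10(t * exp((T - 100) / 14.75))
= log10(72 * exp((142 - 100) / 14.75))
= 3.0940

3.0940


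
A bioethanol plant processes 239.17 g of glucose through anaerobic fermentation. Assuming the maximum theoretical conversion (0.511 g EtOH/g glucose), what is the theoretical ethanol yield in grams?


Theoretical ethanol yield: m_EtOH = 0.511 * m_glucose
m_EtOH = 0.511 * 239.17 = 122.2159 g

122.2159 g


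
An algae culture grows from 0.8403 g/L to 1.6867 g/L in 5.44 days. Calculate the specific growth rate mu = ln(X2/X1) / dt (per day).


mu = ln(X2/X1) / dt
= ln(1.6867/0.8403) / 5.44
= 0.1281 per day

0.1281 per day


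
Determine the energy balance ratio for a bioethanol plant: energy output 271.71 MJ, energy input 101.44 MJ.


EROI = E_out / E_in
= 271.71 / 101.44
= 2.6785

2.6785


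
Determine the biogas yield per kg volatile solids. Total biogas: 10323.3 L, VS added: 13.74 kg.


Y = V / VS
= 10323.3 / 13.74
= 751.3319 L/kg VS

751.3319 L/kg VS


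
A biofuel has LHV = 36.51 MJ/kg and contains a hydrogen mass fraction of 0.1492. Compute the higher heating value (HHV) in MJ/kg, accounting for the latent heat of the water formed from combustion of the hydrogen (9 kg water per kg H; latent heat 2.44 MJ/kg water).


HHV = LHV + H_frac * 9 * 2.44
= 36.51 + 0.1492 * 9 * 2.44
= 39.7864 MJ/kg

39.7864 MJ/kg


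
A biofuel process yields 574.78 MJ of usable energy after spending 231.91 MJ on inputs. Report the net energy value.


NEV = E_out - E_in
= 574.78 - 231.91
= 342.8700 MJ

342.8700 MJ


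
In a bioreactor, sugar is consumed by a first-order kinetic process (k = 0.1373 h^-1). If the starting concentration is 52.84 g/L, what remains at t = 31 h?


S = S0 * exp(-k * t)
S = 52.84 * exp(-0.1373 * 31)
S = 0.7490 g/L

0.7490 g/L


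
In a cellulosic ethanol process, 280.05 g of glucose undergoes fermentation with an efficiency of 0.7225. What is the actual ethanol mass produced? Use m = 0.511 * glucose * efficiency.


Actual ethanol: m = 0.511 * 280.05 * 0.7225
m = 103.3938 g

103.3938 g


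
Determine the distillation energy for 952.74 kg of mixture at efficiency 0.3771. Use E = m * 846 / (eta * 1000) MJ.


E = m * 846 / (eta * 1000)
= 952.74 * 846 / (0.3771 * 1000)
= 2137.4119 MJ

2137.4119 MJ


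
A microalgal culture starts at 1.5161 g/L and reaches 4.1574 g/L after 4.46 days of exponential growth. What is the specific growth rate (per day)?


mu = ln(X2/X1) / dt
= ln(4.1574/1.5161) / 4.46
= 0.2262 per day

0.2262 per day


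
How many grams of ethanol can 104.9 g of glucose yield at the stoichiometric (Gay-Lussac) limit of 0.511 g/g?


Theoretical ethanol yield: m_EtOH = 0.511 * m_glucose
m_EtOH = 0.511 * 104.9 = 53.6039 g

53.6039 g


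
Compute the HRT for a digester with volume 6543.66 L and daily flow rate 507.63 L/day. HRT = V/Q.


HRT = V / Q
= 6543.66 / 507.63
= 12.8906 days

12.8906 days


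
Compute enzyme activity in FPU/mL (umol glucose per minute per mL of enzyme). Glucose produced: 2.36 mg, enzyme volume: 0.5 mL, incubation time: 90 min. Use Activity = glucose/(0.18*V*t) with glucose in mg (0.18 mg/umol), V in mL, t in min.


Activity = glucose_mg / (0.18 mg/umol * V_mL * t_min)
= 2.36 / (0.18 * 0.5 * 90)
= 0.2914 FPU/mL

0.2914 FPU/mL


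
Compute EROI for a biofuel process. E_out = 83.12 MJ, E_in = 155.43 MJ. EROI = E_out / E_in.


EROI = E_out / E_in
= 83.12 / 155.43
= 0.5348

0.5348


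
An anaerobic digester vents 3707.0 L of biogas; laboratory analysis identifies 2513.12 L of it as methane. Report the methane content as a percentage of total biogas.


CH4% = V_CH4 / V_total * 100
= 2513.12 / 3707.0 * 100
= 67.7939%

67.7939%


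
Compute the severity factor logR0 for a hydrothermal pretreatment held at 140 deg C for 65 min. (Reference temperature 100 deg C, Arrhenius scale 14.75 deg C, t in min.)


logR0 = log10(t * exp((T - 100) / 14.75))
= log10(65 * exp((140 - 100) / 14.75))
= 2.9907

2.9907


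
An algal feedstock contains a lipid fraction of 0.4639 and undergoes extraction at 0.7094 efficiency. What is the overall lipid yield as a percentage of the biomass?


Y = lipid_content * extraction_eff * 100
= 0.4639 * 0.7094 * 100
= 32.9091%

32.9091%


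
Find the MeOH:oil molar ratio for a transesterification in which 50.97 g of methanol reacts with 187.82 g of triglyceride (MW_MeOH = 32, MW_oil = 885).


Molar ratio = n_MeOH / n_oil = (MeOH/32) / (oil/885) = (MeOH * 885) / (32 * oil)
= (50.97 * 885) / (32 * 187.82)
= 7.5053

7.5053


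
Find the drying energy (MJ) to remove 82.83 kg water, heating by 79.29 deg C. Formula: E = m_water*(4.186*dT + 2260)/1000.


E = m_water * (4.186 * dT + 2260) / 1000
= 82.83 * (4.186 * 79.29 + 2260) / 1000
= 214.6877 MJ

214.6877 MJ


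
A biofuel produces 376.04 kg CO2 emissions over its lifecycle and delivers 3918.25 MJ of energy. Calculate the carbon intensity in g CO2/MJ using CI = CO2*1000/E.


CI = CO2 * 1000 / E
= 376.04 * 1000 / 3918.25
= 95.9714 g CO2/MJ

95.9714 g CO2/MJ


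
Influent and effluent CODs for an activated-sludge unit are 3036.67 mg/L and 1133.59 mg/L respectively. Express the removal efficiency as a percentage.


eta = (COD_in - COD_out) / COD_in * 100
= (3036.67 - 1133.59) / 3036.67 * 100
= 62.6700%

62.6700%


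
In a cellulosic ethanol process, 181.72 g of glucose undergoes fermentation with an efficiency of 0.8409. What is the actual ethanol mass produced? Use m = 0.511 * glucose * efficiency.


Actual ethanol: m = 0.511 * 181.72 * 0.8409
m = 78.0851 g

78.0851 g


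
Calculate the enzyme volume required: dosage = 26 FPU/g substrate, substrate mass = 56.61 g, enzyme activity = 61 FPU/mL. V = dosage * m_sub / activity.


V = dosage * m_sub / activity
V = 26 * 56.61 / 61
V = 24.1289 mL

24.1289 mL


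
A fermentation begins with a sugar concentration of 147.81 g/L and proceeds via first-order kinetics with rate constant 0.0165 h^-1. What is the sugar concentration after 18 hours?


S = S0 * exp(-k * t)
S = 147.81 * exp(-0.0165 * 18)
S = 109.8293 g/L

109.8293 g/L


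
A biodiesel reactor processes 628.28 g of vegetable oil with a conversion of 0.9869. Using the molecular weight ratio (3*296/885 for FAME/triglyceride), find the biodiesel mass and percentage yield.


m_FAME = oil * conv * (3 * 296 / 885) = oil * conv * (888/885)
= 628.28 * 0.9869 * 888 / 885
= 622.1514 g
Y = m_FAME / oil * 100 = conv * (888/885) * 100
= 0.9869 * 888 / 885 * 100
= 99.02%

622.1514 g FAME; Y = 99.02%


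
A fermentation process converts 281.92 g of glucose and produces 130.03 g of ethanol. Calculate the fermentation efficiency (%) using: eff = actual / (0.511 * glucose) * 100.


Fermentation efficiency = (actual / (0.511 * glucose)) * 100
= (130.03 / (0.511 * 281.92)) * 100
= 90.2603%

90.2603%


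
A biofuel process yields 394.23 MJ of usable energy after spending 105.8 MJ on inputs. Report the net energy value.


NEV = E_out - E_in
= 394.23 - 105.8
= 288.4300 MJ

288.4300 MJ


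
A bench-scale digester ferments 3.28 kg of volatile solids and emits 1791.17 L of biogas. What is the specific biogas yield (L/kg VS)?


Y = V / VS
= 1791.17 / 3.28
= 546.0884 L/kg VS

546.0884 L/kg VS


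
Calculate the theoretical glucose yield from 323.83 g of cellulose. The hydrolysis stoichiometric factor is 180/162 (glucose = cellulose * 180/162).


glucose = cellulose * 180/162
= 323.83 * 180/162
= 359.8111 g

359.8111 g


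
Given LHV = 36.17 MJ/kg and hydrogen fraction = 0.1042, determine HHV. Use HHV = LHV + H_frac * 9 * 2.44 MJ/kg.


HHV = LHV + H_frac * 9 * 2.44
= 36.17 + 0.1042 * 9 * 2.44
= 38.4582 MJ/kg

38.4582 MJ/kg


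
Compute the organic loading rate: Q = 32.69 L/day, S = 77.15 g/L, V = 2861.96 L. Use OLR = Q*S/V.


OLR = Q * S / V
= 32.69 * 77.15 / 2861.96
= 0.8812 g/L/day

0.8812 g/L/day


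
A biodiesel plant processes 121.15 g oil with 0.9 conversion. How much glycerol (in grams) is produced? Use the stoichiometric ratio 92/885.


glycerol = oil * conv * (92/885)
= 121.15 * 0.9 * 92 / 885
= 11.3347 g

11.3347 g


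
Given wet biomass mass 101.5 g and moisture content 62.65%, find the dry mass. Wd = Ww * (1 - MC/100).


Wd = Ww * (1 - MC/100)
= 101.5 * (1 - 62.65/100)
= 37.9103 g

37.9103 g


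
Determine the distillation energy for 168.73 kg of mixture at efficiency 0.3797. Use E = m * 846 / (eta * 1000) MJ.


E = m * 846 / (eta * 1000)
= 168.73 * 846 / (0.3797 * 1000)
= 375.9431 MJ

375.9431 MJ


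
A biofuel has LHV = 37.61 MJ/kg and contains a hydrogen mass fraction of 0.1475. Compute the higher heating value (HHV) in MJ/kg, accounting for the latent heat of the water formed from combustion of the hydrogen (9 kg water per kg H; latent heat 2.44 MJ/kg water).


HHV = LHV + H_frac * 9 * 2.44
= 37.61 + 0.1475 * 9 * 2.44
= 40.8491 MJ/kg

40.8491 MJ/kg


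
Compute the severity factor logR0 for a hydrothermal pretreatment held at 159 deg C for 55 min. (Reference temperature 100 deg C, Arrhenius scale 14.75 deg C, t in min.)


logR0 = log10(t * exp((T - 100) / 14.75))
= log10(55 * exp((159 - 100) / 14.75))
= 3.4775

3.4775


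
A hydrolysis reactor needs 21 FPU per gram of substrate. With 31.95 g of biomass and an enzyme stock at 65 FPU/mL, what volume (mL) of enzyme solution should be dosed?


V = dosage * m_sub / activity
V = 21 * 31.95 / 65
V = 10.3223 mL

10.3223 mL


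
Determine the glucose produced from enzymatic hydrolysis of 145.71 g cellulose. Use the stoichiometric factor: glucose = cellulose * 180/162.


glucose = cellulose * 180/162
= 145.71 * 180/162
= 161.9000 g

161.9000 g


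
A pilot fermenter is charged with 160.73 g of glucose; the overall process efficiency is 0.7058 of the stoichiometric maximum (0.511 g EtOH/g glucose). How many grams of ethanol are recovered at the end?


Actual ethanol: m = 0.511 * 160.73 * 0.7058
m = 57.9695 g

57.9695 g


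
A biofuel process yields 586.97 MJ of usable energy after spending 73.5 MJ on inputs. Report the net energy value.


NEV = E_out - E_in
= 586.97 - 73.5
= 513.4700 MJ

513.4700 MJ


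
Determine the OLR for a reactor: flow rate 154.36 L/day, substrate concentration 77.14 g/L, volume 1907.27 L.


OLR = Q * S / V
= 154.36 * 77.14 / 1907.27
= 6.2431 g/L/day

6.2431 g/L/day


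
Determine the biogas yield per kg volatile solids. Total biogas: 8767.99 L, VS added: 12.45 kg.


Y = V / VS
= 8767.99 / 12.45
= 704.2562 L/kg VS

704.2562 L/kg VS


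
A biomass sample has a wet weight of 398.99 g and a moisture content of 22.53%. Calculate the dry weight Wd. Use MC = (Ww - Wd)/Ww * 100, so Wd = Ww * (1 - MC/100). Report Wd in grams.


Wd = Ww * (1 - MC/100)
= 398.99 * (1 - 22.53/100)
= 309.0976 g

309.0976 g


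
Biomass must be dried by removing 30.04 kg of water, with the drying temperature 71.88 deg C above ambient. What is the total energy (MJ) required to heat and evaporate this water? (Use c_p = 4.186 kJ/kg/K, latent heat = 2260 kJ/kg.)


E = m_water * (4.186 * dT + 2260) / 1000
= 30.04 * (4.186 * 71.88 + 2260) / 1000
= 76.9291 MJ

76.9291 MJ


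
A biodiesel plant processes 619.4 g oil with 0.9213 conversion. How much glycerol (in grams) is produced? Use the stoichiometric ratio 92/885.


glycerol = oil * conv * (92/885)
= 619.4 * 0.9213 * 92 / 885
= 59.3221 g

59.3221 g


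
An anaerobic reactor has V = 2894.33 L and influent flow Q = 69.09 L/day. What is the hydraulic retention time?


HRT = V / Q
= 2894.33 / 69.09
= 41.8922 days

41.8922 days


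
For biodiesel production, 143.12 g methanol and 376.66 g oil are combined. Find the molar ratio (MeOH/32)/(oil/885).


Molar ratio = n_MeOH / n_oil = (MeOH/32) / (oil/885) = (MeOH * 885) / (32 * oil)
= (143.12 * 885) / (32 * 376.66)
= 10.5086

10.5086


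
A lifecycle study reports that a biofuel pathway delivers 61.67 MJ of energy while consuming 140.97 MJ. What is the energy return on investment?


EROI = E_out / E_in
= 61.67 / 140.97
= 0.4375

0.4375


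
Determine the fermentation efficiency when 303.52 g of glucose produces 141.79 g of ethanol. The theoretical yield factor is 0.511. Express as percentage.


Fermentation efficiency = (actual / (0.511 * glucose)) * 100
= (141.79 / (0.511 * 303.52)) * 100
= 91.4192%

91.4192%


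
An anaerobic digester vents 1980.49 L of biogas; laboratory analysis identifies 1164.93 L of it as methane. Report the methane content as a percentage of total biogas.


CH4% = V_CH4 / V_total * 100
= 1164.93 / 1980.49 * 100
= 58.8203%

58.8203%


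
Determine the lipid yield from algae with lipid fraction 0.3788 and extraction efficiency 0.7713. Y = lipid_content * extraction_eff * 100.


Y = lipid_content * extraction_eff * 100
= 0.3788 * 0.7713 * 100
= 29.2168%

29.2168%


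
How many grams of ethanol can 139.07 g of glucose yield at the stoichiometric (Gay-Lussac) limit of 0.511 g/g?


Theoretical ethanol yield: m_EtOH = 0.511 * m_glucose
m_EtOH = 0.511 * 139.07 = 71.0648 g

71.0648 g


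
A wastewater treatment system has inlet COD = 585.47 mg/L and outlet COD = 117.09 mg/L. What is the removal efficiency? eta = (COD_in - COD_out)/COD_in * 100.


eta = (COD_in - COD_out) / COD_in * 100
= (585.47 - 117.09) / 585.47 * 100
= 80.0007%

80.0007%


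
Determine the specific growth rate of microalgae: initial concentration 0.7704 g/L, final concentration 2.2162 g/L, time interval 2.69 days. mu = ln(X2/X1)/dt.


mu = ln(X2/X1) / dt
= ln(2.2162/0.7704) / 2.69
= 0.3928 per day

0.3928 per day


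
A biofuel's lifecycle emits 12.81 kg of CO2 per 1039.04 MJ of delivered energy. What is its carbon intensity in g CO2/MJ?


CI = CO2 * 1000 / E
= 12.81 * 1000 / 1039.04
= 12.3287 g CO2/MJ

12.3287 g CO2/MJ


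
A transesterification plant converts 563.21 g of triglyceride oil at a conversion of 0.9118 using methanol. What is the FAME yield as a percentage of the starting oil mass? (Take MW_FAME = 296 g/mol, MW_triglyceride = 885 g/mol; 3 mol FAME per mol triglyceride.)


m_FAME = oil * conv * (3 * 296 / 885) = oil * conv * (888/885)
= 563.21 * 0.9118 * 888 / 885
= 515.2757 g
Y = m_FAME / oil * 100 = conv * (888/885) * 100
= 0.9118 * 888 / 885 * 100
= 91.49%

91.49%


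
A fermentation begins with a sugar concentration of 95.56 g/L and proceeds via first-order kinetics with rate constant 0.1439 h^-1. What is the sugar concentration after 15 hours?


S = S0 * exp(-k * t)
S = 95.56 * exp(-0.1439 * 15)
S = 11.0370 g/L

11.0370 g/L


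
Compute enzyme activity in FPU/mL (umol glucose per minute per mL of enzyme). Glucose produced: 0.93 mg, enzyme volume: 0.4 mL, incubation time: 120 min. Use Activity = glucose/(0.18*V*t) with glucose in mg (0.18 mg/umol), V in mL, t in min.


Activity = glucose_mg / (0.18 mg/umol * V_mL * t_min)
= 0.93 / (0.18 * 0.4 * 120)
= 0.1076 FPU/mL

0.1076 FPU/mL


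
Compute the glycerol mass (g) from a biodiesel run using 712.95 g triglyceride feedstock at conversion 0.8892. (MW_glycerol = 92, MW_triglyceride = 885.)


glycerol = oil * conv * (92/885)
= 712.95 * 0.8892 * 92 / 885
= 65.9027 g

65.9027 g


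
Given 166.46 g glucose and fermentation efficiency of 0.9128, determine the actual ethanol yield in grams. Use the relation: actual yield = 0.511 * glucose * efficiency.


Actual ethanol: m = 0.511 * 166.46 * 0.9128
m = 77.6437 g

77.6437 g


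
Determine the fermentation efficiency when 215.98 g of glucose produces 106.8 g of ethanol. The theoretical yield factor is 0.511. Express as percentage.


Fermentation efficiency = (actual / (0.511 * glucose)) * 100
= (106.8 / (0.511 * 215.98)) * 100
= 96.7691%

96.7691%


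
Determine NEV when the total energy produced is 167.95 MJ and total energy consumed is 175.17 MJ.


NEV = E_out - E_in
= 167.95 - 175.17
= -7.2200 MJ

-7.2200 MJ


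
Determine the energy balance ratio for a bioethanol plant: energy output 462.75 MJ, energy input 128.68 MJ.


EROI = E_out / E_in
= 462.75 / 128.68
= 3.5961

3.5961


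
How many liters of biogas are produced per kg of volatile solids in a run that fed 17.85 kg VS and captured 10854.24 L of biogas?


Y = V / VS
= 10854.24 / 17.85
= 608.0807 L/kg VS

608.0807 L/kg VS


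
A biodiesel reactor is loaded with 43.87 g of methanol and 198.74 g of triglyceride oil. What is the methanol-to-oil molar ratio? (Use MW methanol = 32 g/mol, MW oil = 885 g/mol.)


Molar ratio = n_MeOH / n_oil = (MeOH/32) / (oil/885) = (MeOH * 885) / (32 * oil)
= (43.87 * 885) / (32 * 198.74)
= 6.1049

6.1049


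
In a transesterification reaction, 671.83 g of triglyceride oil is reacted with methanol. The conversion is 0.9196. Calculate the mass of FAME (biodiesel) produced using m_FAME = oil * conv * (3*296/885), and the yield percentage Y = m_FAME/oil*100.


m_FAME = oil * conv * (3 * 296 / 885) = oil * conv * (888/885)
= 671.83 * 0.9196 * 888 / 885
= 619.9092 g
Y = m_FAME / oil * 100 = conv * (888/885) * 100
= 0.9196 * 888 / 885 * 100
= 92.27%

619.9092 g FAME; Y = 92.27%


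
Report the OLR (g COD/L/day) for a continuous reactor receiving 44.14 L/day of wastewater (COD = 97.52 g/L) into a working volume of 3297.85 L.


OLR = Q * S / V
= 44.14 * 97.52 / 3297.85
= 1.3053 g/L/day

1.3053 g/L/day


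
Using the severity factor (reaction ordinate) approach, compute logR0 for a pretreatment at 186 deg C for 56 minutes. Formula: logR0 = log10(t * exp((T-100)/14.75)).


logR0 = log10(t * exp((T - 100) / 14.75))
= log10(56 * exp((186 - 100) / 14.75))
= 4.2803

4.2803


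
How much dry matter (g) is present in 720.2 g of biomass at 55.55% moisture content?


Wd = Ww * (1 - MC/100)
= 720.2 * (1 - 55.55/100)
= 320.1289 g

320.1289 g


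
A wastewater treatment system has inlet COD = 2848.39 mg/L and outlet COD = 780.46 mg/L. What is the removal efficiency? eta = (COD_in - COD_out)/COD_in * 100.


eta = (COD_in - COD_out) / COD_in * 100
= (2848.39 - 780.46) / 2848.39 * 100
= 72.6000%

72.6000%


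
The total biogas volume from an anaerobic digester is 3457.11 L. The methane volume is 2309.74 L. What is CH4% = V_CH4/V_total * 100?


CH4% = V_CH4 / V_total * 100
= 2309.74 / 3457.11 * 100
= 66.8113%

66.8113%


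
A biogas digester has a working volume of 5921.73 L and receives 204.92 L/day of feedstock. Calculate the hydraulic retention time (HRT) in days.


HRT = V / Q
= 5921.73 / 204.92
= 28.8978 days

28.8978 days


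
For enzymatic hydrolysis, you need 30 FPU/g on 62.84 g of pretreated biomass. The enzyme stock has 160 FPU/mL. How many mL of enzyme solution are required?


V = dosage * m_sub / activity
V = 30 * 62.84 / 160
V = 11.7825 mL

11.7825 mL


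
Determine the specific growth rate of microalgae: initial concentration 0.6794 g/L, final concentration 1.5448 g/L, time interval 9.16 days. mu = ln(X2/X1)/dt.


mu = ln(X2/X1) / dt
= ln(1.5448/0.6794) / 9.16
= 0.0897 per day

0.0897 per day


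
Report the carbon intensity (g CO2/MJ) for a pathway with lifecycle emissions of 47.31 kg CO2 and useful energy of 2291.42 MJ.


CI = CO2 * 1000 / E
= 47.31 * 1000 / 2291.42
= 20.6466 g CO2/MJ

20.6466 g CO2/MJ


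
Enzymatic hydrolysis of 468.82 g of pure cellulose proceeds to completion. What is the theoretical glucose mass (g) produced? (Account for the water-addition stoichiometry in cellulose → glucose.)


glucose = cellulose * 180/162
= 468.82 * 180/162
= 520.9111 g

520.9111 g


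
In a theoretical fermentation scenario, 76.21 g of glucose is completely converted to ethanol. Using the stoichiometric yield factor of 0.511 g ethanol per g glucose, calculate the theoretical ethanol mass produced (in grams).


Theoretical ethanol yield: m_EtOH = 0.511 * m_glucose
m_EtOH = 0.511 * 76.21 = 38.9433 g

38.9433 g


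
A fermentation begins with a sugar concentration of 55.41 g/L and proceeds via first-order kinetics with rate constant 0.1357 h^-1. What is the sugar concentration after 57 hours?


S = S0 * exp(-k * t)
S = 55.41 * exp(-0.1357 * 57)
S = 0.0242 g/L

0.0242 g/L


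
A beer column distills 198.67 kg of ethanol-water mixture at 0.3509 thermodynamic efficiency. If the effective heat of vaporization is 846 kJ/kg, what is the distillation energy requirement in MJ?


E = m * 846 / (eta * 1000)
= 198.67 * 846 / (0.3509 * 1000)
= 478.9821 MJ

478.9821 MJ


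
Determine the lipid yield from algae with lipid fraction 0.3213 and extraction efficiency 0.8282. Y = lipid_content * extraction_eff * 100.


Y = lipid_content * extraction_eff * 100
= 0.3213 * 0.8282 * 100
= 26.6101%

26.6101%


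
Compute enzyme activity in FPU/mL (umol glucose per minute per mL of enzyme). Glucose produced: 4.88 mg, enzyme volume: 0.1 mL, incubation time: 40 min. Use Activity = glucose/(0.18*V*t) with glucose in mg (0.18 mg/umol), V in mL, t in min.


Activity = glucose_mg / (0.18 mg/umol * V_mL * t_min)
= 4.88 / (0.18 * 0.1 * 40)
= 6.7778 FPU/mL

6.7778 FPU/mL


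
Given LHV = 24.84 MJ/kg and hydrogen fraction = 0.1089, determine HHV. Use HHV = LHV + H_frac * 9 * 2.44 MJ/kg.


HHV = LHV + H_frac * 9 * 2.44
= 24.84 + 0.1089 * 9 * 2.44
= 27.2314 MJ/kg

27.2314 MJ/kg


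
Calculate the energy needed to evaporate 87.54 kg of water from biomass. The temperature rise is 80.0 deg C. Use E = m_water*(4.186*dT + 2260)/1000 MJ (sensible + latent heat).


E = m_water * (4.186 * dT + 2260) / 1000
= 87.54 * (4.186 * 80.0 + 2260) / 1000
= 227.1558 MJ

227.1558 MJ


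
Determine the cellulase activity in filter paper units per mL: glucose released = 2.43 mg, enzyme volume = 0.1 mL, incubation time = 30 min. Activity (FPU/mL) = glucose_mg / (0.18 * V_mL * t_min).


Activity = glucose_mg / (0.18 mg/umol * V_mL * t_min)
= 2.43 / (0.18 * 0.1 * 30)
= 4.5000 FPU/mL

4.5000 FPU/mL


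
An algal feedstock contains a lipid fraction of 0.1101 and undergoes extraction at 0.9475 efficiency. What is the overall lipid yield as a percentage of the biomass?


Y = lipid_content * extraction_eff * 100
= 0.1101 * 0.9475 * 100
= 10.4320%

10.4320%


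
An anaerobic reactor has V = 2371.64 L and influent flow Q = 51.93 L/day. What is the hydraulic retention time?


HRT = V / Q
= 2371.64 / 51.93
= 45.6699 days

45.6699 days


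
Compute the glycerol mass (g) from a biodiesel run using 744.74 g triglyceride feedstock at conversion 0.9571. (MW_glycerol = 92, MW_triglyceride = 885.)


glycerol = oil * conv * (92/885)
= 744.74 * 0.9571 * 92 / 885
= 74.0980 g

74.0980 g


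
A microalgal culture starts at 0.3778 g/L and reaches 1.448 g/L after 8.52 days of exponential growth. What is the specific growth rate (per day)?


mu = ln(X2/X1) / dt
= ln(1.448/0.3778) / 8.52
= 0.1577 per day

0.1577 per day


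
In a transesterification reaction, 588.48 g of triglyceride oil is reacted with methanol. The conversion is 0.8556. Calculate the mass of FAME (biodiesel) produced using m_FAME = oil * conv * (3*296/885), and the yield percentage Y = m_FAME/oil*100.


m_FAME = oil * conv * (3 * 296 / 885) = oil * conv * (888/885)
= 588.48 * 0.8556 * 888 / 885
= 505.2103 g
Y = m_FAME / oil * 100 = conv * (888/885) * 100
= 0.8556 * 888 / 885 * 100
= 85.85%

505.2103 g FAME; Y = 85.85%


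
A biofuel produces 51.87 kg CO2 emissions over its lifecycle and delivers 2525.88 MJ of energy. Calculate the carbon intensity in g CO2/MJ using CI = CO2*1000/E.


CI = CO2 * 1000 / E
= 51.87 * 1000 / 2525.88
= 20.5354 g CO2/MJ

20.5354 g CO2/MJ


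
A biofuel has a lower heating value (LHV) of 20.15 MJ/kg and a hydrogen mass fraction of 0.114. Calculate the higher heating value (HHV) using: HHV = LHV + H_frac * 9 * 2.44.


HHV = LHV + H_frac * 9 * 2.44
= 20.15 + 0.114 * 9 * 2.44
= 22.6534 MJ/kg

22.6534 MJ/kg


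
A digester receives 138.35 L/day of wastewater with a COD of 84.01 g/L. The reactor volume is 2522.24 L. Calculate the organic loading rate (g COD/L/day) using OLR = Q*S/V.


OLR = Q * S / V
= 138.35 * 84.01 / 2522.24
= 4.6081 g/L/day

4.6081 g/L/day
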